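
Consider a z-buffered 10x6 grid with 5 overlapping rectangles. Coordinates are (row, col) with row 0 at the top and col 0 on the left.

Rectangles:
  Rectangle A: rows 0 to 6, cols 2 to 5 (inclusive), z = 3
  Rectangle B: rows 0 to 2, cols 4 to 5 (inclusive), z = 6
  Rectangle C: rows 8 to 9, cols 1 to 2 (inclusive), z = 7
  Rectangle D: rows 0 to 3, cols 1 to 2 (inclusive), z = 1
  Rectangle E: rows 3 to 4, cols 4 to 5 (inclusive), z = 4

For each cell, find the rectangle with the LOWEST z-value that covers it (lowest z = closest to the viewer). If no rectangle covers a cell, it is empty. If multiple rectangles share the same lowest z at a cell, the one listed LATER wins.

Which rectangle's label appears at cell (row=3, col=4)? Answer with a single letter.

Check cell (3,4):
  A: rows 0-6 cols 2-5 z=3 -> covers; best now A (z=3)
  B: rows 0-2 cols 4-5 -> outside (row miss)
  C: rows 8-9 cols 1-2 -> outside (row miss)
  D: rows 0-3 cols 1-2 -> outside (col miss)
  E: rows 3-4 cols 4-5 z=4 -> covers; best now A (z=3)
Winner: A at z=3

Answer: A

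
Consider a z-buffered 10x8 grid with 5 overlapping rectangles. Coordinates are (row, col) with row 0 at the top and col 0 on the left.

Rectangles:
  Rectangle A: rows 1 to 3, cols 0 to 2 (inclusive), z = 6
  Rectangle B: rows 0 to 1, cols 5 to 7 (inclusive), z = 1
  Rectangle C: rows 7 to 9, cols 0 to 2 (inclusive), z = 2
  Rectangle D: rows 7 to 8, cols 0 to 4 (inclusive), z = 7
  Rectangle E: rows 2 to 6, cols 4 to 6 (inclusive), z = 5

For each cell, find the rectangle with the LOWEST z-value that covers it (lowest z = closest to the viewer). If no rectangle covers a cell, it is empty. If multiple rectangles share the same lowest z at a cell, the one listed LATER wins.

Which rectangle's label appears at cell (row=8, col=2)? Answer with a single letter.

Check cell (8,2):
  A: rows 1-3 cols 0-2 -> outside (row miss)
  B: rows 0-1 cols 5-7 -> outside (row miss)
  C: rows 7-9 cols 0-2 z=2 -> covers; best now C (z=2)
  D: rows 7-8 cols 0-4 z=7 -> covers; best now C (z=2)
  E: rows 2-6 cols 4-6 -> outside (row miss)
Winner: C at z=2

Answer: C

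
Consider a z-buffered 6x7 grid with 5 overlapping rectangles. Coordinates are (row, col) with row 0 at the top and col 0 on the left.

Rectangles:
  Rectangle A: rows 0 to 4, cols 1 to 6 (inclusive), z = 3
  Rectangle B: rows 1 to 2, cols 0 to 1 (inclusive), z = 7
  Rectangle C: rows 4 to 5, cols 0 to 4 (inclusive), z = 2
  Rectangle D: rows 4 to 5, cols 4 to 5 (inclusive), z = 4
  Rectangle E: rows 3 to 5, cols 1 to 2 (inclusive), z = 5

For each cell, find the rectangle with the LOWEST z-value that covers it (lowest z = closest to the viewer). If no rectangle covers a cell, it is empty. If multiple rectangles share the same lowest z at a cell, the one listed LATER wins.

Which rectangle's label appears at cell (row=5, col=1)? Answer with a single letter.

Answer: C

Derivation:
Check cell (5,1):
  A: rows 0-4 cols 1-6 -> outside (row miss)
  B: rows 1-2 cols 0-1 -> outside (row miss)
  C: rows 4-5 cols 0-4 z=2 -> covers; best now C (z=2)
  D: rows 4-5 cols 4-5 -> outside (col miss)
  E: rows 3-5 cols 1-2 z=5 -> covers; best now C (z=2)
Winner: C at z=2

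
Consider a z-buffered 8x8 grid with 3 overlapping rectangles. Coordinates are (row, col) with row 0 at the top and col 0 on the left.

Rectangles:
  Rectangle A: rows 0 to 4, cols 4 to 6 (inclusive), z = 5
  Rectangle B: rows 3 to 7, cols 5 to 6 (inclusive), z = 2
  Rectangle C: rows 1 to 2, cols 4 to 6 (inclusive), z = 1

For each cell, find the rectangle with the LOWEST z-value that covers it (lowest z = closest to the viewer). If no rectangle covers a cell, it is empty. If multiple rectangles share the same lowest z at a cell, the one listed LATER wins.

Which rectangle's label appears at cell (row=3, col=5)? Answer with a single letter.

Answer: B

Derivation:
Check cell (3,5):
  A: rows 0-4 cols 4-6 z=5 -> covers; best now A (z=5)
  B: rows 3-7 cols 5-6 z=2 -> covers; best now B (z=2)
  C: rows 1-2 cols 4-6 -> outside (row miss)
Winner: B at z=2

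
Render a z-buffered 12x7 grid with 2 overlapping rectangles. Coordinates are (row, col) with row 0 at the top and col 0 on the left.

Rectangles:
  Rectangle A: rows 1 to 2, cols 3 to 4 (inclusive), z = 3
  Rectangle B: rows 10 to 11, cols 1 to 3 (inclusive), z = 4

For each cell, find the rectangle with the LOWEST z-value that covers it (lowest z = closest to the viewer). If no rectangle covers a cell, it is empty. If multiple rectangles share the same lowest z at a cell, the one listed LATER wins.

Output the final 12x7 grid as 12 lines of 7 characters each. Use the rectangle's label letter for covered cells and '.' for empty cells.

.......
...AA..
...AA..
.......
.......
.......
.......
.......
.......
.......
.BBB...
.BBB...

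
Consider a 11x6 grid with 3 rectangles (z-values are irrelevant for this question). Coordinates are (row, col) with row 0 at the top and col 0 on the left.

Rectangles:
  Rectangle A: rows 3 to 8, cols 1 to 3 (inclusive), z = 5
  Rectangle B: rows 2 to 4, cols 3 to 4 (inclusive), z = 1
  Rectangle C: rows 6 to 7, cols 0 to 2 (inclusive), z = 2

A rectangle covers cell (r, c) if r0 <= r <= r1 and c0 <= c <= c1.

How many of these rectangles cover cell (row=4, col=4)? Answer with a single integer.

Check cell (4,4):
  A: rows 3-8 cols 1-3 -> outside (col miss)
  B: rows 2-4 cols 3-4 -> covers
  C: rows 6-7 cols 0-2 -> outside (row miss)
Count covering = 1

Answer: 1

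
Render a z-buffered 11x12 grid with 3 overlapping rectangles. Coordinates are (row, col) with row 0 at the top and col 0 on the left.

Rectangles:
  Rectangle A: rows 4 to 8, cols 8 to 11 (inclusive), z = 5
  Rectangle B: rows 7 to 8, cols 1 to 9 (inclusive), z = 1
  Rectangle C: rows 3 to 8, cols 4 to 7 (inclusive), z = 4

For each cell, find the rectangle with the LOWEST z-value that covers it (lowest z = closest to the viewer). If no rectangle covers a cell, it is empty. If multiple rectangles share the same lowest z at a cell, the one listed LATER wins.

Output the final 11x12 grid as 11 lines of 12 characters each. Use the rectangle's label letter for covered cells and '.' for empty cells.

............
............
............
....CCCC....
....CCCCAAAA
....CCCCAAAA
....CCCCAAAA
.BBBBBBBBBAA
.BBBBBBBBBAA
............
............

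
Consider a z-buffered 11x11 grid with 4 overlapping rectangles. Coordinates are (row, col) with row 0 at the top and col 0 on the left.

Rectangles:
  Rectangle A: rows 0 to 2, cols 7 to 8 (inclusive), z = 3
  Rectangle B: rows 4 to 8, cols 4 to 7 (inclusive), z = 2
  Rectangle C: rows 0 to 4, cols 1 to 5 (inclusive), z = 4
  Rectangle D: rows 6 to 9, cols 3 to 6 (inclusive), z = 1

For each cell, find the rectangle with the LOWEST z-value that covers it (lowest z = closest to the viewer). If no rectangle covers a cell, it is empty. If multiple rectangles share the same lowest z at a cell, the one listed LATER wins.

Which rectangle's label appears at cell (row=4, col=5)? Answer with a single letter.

Check cell (4,5):
  A: rows 0-2 cols 7-8 -> outside (row miss)
  B: rows 4-8 cols 4-7 z=2 -> covers; best now B (z=2)
  C: rows 0-4 cols 1-5 z=4 -> covers; best now B (z=2)
  D: rows 6-9 cols 3-6 -> outside (row miss)
Winner: B at z=2

Answer: B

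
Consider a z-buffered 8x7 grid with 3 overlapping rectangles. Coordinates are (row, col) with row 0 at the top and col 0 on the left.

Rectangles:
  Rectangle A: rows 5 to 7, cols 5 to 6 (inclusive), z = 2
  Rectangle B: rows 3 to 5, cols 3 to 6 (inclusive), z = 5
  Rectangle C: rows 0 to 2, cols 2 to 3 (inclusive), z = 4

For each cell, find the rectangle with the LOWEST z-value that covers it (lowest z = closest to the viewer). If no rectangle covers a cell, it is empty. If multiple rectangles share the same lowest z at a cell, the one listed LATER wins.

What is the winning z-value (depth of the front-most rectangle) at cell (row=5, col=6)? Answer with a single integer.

Check cell (5,6):
  A: rows 5-7 cols 5-6 z=2 -> covers; best now A (z=2)
  B: rows 3-5 cols 3-6 z=5 -> covers; best now A (z=2)
  C: rows 0-2 cols 2-3 -> outside (row miss)
Winner: A at z=2

Answer: 2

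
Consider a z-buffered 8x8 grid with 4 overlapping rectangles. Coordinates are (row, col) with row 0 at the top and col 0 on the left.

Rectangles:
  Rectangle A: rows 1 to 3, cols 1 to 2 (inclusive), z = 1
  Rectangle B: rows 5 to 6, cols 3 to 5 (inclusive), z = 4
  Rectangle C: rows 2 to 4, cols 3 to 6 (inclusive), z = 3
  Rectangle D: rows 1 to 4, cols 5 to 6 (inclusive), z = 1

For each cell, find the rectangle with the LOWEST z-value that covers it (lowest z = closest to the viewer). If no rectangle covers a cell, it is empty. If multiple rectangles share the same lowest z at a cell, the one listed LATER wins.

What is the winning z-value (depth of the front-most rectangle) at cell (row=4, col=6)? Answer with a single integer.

Answer: 1

Derivation:
Check cell (4,6):
  A: rows 1-3 cols 1-2 -> outside (row miss)
  B: rows 5-6 cols 3-5 -> outside (row miss)
  C: rows 2-4 cols 3-6 z=3 -> covers; best now C (z=3)
  D: rows 1-4 cols 5-6 z=1 -> covers; best now D (z=1)
Winner: D at z=1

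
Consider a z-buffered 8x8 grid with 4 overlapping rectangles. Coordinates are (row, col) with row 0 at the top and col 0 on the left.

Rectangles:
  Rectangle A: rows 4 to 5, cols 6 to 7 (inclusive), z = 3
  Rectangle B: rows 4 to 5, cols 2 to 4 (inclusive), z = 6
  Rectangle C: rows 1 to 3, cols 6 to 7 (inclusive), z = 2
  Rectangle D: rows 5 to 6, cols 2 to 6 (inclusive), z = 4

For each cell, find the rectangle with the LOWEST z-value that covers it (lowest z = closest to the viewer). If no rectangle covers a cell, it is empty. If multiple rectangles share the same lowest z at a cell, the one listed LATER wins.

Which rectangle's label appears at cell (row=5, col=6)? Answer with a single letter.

Answer: A

Derivation:
Check cell (5,6):
  A: rows 4-5 cols 6-7 z=3 -> covers; best now A (z=3)
  B: rows 4-5 cols 2-4 -> outside (col miss)
  C: rows 1-3 cols 6-7 -> outside (row miss)
  D: rows 5-6 cols 2-6 z=4 -> covers; best now A (z=3)
Winner: A at z=3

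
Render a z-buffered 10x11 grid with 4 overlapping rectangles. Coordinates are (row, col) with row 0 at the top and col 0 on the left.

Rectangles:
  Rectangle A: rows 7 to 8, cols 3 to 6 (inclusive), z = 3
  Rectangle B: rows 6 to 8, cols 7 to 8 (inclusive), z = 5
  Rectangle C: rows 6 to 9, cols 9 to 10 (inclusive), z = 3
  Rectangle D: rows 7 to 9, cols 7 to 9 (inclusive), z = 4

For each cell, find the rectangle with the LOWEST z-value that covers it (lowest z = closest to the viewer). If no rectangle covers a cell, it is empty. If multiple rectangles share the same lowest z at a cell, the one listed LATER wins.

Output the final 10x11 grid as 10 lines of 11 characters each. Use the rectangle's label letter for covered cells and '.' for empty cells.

...........
...........
...........
...........
...........
...........
.......BBCC
...AAAADDCC
...AAAADDCC
.......DDCC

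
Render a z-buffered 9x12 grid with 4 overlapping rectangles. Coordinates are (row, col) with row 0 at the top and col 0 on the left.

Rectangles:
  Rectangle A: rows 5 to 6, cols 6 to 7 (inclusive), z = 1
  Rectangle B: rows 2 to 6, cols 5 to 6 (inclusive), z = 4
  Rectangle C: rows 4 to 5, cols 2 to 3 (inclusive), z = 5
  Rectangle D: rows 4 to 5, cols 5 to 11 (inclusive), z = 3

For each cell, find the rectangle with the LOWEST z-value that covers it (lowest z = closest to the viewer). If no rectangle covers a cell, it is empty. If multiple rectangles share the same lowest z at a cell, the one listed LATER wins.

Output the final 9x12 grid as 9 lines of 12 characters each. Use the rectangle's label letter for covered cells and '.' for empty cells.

............
............
.....BB.....
.....BB.....
..CC.DDDDDDD
..CC.DAADDDD
.....BAA....
............
............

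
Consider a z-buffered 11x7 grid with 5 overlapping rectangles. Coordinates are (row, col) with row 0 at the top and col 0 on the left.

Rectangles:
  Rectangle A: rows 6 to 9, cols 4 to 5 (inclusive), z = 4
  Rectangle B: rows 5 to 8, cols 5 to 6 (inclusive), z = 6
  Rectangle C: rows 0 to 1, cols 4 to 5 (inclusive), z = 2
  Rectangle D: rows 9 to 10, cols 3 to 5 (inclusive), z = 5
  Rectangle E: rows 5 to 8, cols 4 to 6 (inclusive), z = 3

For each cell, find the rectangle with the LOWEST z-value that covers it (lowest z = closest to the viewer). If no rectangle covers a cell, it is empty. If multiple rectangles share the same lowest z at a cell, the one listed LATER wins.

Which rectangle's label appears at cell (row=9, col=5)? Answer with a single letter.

Check cell (9,5):
  A: rows 6-9 cols 4-5 z=4 -> covers; best now A (z=4)
  B: rows 5-8 cols 5-6 -> outside (row miss)
  C: rows 0-1 cols 4-5 -> outside (row miss)
  D: rows 9-10 cols 3-5 z=5 -> covers; best now A (z=4)
  E: rows 5-8 cols 4-6 -> outside (row miss)
Winner: A at z=4

Answer: A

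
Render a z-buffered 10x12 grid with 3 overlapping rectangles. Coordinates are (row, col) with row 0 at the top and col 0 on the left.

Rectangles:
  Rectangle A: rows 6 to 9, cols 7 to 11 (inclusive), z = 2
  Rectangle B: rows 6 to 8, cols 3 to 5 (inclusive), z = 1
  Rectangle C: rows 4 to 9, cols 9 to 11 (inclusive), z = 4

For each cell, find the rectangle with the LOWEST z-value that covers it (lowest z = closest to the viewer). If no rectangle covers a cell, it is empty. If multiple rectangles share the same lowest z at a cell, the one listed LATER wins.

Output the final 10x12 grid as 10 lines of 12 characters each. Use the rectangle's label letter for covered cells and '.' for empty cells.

............
............
............
............
.........CCC
.........CCC
...BBB.AAAAA
...BBB.AAAAA
...BBB.AAAAA
.......AAAAA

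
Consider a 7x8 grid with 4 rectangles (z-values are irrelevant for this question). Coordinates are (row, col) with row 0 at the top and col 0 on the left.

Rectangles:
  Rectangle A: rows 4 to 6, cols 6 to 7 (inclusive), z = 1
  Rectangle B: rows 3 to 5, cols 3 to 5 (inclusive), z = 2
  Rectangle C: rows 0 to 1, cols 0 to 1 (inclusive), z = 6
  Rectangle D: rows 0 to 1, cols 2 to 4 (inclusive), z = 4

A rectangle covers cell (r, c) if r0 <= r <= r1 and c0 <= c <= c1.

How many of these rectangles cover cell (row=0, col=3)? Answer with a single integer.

Check cell (0,3):
  A: rows 4-6 cols 6-7 -> outside (row miss)
  B: rows 3-5 cols 3-5 -> outside (row miss)
  C: rows 0-1 cols 0-1 -> outside (col miss)
  D: rows 0-1 cols 2-4 -> covers
Count covering = 1

Answer: 1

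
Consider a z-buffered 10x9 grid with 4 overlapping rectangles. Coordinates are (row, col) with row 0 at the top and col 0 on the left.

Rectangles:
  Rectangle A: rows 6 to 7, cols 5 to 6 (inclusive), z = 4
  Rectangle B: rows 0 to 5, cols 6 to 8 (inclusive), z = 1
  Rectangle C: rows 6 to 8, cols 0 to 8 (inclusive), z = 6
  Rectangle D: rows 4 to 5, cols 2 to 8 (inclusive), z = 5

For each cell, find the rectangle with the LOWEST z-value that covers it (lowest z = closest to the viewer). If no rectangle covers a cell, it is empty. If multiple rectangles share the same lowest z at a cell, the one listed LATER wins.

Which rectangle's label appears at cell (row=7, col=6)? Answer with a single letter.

Answer: A

Derivation:
Check cell (7,6):
  A: rows 6-7 cols 5-6 z=4 -> covers; best now A (z=4)
  B: rows 0-5 cols 6-8 -> outside (row miss)
  C: rows 6-8 cols 0-8 z=6 -> covers; best now A (z=4)
  D: rows 4-5 cols 2-8 -> outside (row miss)
Winner: A at z=4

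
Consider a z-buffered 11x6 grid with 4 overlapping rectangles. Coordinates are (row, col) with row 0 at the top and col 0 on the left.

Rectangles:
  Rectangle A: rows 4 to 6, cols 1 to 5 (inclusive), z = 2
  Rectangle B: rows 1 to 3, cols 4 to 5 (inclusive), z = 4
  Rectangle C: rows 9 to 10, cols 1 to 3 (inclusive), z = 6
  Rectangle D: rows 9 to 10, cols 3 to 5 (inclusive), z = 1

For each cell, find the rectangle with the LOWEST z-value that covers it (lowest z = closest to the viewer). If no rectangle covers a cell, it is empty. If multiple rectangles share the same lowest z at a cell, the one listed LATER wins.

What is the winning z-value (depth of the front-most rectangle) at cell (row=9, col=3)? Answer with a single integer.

Answer: 1

Derivation:
Check cell (9,3):
  A: rows 4-6 cols 1-5 -> outside (row miss)
  B: rows 1-3 cols 4-5 -> outside (row miss)
  C: rows 9-10 cols 1-3 z=6 -> covers; best now C (z=6)
  D: rows 9-10 cols 3-5 z=1 -> covers; best now D (z=1)
Winner: D at z=1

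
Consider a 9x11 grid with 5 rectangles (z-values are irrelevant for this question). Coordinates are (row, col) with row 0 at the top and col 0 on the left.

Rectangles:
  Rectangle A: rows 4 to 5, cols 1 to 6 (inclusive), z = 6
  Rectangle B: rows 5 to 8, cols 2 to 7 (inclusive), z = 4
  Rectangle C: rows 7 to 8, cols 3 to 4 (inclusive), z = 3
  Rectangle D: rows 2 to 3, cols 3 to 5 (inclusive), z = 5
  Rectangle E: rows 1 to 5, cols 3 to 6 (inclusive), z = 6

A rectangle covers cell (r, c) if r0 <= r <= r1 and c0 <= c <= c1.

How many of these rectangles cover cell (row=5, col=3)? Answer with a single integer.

Check cell (5,3):
  A: rows 4-5 cols 1-6 -> covers
  B: rows 5-8 cols 2-7 -> covers
  C: rows 7-8 cols 3-4 -> outside (row miss)
  D: rows 2-3 cols 3-5 -> outside (row miss)
  E: rows 1-5 cols 3-6 -> covers
Count covering = 3

Answer: 3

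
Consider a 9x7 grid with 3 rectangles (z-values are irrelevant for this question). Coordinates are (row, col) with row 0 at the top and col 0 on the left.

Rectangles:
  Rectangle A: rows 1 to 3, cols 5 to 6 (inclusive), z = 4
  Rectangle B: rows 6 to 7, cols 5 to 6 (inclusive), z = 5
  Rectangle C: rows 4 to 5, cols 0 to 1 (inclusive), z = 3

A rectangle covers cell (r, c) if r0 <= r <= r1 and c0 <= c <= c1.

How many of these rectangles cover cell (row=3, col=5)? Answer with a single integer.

Answer: 1

Derivation:
Check cell (3,5):
  A: rows 1-3 cols 5-6 -> covers
  B: rows 6-7 cols 5-6 -> outside (row miss)
  C: rows 4-5 cols 0-1 -> outside (row miss)
Count covering = 1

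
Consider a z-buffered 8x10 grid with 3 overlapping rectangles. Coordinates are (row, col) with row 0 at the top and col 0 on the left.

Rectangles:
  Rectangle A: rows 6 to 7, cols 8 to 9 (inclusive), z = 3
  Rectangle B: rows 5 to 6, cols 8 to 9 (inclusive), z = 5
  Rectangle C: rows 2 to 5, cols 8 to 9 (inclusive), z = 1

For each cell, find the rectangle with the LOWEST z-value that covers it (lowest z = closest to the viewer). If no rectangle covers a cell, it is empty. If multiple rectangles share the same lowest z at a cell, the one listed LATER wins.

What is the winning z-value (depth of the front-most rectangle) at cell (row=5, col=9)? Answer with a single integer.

Answer: 1

Derivation:
Check cell (5,9):
  A: rows 6-7 cols 8-9 -> outside (row miss)
  B: rows 5-6 cols 8-9 z=5 -> covers; best now B (z=5)
  C: rows 2-5 cols 8-9 z=1 -> covers; best now C (z=1)
Winner: C at z=1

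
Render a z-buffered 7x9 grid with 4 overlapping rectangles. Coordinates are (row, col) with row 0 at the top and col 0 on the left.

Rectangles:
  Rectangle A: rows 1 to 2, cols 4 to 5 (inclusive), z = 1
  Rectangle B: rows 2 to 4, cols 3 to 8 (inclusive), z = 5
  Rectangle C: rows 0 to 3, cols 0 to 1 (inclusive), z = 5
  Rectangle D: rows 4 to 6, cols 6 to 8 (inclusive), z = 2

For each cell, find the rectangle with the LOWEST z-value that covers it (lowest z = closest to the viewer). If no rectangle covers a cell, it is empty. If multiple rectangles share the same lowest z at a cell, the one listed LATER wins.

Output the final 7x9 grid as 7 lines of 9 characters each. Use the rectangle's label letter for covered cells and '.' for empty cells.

CC.......
CC..AA...
CC.BAABBB
CC.BBBBBB
...BBBDDD
......DDD
......DDD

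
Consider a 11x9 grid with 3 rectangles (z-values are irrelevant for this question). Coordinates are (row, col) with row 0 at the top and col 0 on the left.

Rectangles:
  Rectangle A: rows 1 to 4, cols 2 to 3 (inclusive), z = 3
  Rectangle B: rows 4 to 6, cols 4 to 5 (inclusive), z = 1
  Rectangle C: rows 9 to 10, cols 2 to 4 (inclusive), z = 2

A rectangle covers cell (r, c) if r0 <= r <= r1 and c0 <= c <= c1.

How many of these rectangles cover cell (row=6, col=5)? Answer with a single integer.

Check cell (6,5):
  A: rows 1-4 cols 2-3 -> outside (row miss)
  B: rows 4-6 cols 4-5 -> covers
  C: rows 9-10 cols 2-4 -> outside (row miss)
Count covering = 1

Answer: 1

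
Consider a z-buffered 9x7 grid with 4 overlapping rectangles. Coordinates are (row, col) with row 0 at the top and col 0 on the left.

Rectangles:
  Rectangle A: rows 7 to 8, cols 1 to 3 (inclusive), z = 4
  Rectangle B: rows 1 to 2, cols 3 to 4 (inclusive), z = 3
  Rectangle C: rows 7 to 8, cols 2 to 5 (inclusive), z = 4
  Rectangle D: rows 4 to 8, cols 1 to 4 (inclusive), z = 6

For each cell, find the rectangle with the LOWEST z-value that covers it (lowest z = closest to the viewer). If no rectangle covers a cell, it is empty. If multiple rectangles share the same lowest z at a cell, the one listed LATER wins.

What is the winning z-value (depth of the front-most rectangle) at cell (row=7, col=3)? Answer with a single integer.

Check cell (7,3):
  A: rows 7-8 cols 1-3 z=4 -> covers; best now A (z=4)
  B: rows 1-2 cols 3-4 -> outside (row miss)
  C: rows 7-8 cols 2-5 z=4 -> covers; best now C (z=4)
  D: rows 4-8 cols 1-4 z=6 -> covers; best now C (z=4)
Winner: C at z=4

Answer: 4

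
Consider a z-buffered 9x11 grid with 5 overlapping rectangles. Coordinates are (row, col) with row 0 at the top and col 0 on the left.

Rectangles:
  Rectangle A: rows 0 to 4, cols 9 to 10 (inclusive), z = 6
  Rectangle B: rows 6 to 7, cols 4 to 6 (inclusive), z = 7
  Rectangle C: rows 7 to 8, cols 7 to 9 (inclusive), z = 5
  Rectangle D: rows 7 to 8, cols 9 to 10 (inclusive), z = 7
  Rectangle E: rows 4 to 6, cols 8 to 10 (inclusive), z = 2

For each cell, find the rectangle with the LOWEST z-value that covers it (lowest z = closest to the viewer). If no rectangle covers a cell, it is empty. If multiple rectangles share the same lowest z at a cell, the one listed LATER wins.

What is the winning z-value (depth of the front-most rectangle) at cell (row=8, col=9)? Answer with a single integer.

Check cell (8,9):
  A: rows 0-4 cols 9-10 -> outside (row miss)
  B: rows 6-7 cols 4-6 -> outside (row miss)
  C: rows 7-8 cols 7-9 z=5 -> covers; best now C (z=5)
  D: rows 7-8 cols 9-10 z=7 -> covers; best now C (z=5)
  E: rows 4-6 cols 8-10 -> outside (row miss)
Winner: C at z=5

Answer: 5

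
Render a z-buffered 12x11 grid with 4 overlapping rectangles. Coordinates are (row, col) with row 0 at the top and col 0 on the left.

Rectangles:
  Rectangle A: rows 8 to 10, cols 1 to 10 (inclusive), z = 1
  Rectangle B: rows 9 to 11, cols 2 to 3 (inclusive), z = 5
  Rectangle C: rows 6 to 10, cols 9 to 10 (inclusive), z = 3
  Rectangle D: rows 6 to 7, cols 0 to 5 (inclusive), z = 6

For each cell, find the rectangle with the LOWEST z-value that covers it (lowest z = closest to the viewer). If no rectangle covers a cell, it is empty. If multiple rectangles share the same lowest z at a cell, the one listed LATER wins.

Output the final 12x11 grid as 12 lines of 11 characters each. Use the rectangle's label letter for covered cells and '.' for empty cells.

...........
...........
...........
...........
...........
...........
DDDDDD...CC
DDDDDD...CC
.AAAAAAAAAA
.AAAAAAAAAA
.AAAAAAAAAA
..BB.......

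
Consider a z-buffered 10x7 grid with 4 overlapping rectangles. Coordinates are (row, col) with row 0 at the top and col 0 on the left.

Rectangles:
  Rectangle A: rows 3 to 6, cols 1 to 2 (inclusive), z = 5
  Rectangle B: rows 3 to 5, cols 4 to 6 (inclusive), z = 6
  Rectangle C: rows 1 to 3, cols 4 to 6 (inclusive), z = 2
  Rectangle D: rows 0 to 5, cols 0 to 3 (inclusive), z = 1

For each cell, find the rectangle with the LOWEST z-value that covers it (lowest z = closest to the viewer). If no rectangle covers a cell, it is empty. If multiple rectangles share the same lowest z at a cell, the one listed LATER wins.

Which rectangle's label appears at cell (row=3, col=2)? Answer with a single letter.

Answer: D

Derivation:
Check cell (3,2):
  A: rows 3-6 cols 1-2 z=5 -> covers; best now A (z=5)
  B: rows 3-5 cols 4-6 -> outside (col miss)
  C: rows 1-3 cols 4-6 -> outside (col miss)
  D: rows 0-5 cols 0-3 z=1 -> covers; best now D (z=1)
Winner: D at z=1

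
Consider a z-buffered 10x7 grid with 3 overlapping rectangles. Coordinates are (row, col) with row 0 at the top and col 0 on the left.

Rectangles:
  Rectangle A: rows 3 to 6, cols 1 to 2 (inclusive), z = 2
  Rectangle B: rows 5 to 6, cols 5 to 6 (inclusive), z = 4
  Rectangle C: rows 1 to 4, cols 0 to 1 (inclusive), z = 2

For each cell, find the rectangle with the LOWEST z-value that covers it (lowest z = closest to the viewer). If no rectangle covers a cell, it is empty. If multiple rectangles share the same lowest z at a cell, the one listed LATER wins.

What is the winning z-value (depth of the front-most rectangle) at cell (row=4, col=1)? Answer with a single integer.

Answer: 2

Derivation:
Check cell (4,1):
  A: rows 3-6 cols 1-2 z=2 -> covers; best now A (z=2)
  B: rows 5-6 cols 5-6 -> outside (row miss)
  C: rows 1-4 cols 0-1 z=2 -> covers; best now C (z=2)
Winner: C at z=2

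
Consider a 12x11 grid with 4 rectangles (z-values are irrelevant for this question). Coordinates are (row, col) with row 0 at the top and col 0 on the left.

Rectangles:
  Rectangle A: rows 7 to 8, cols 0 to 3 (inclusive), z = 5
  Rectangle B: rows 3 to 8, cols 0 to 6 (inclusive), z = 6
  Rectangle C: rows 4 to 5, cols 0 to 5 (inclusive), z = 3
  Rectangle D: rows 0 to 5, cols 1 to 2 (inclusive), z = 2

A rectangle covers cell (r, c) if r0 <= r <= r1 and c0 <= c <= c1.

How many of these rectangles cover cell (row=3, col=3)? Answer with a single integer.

Answer: 1

Derivation:
Check cell (3,3):
  A: rows 7-8 cols 0-3 -> outside (row miss)
  B: rows 3-8 cols 0-6 -> covers
  C: rows 4-5 cols 0-5 -> outside (row miss)
  D: rows 0-5 cols 1-2 -> outside (col miss)
Count covering = 1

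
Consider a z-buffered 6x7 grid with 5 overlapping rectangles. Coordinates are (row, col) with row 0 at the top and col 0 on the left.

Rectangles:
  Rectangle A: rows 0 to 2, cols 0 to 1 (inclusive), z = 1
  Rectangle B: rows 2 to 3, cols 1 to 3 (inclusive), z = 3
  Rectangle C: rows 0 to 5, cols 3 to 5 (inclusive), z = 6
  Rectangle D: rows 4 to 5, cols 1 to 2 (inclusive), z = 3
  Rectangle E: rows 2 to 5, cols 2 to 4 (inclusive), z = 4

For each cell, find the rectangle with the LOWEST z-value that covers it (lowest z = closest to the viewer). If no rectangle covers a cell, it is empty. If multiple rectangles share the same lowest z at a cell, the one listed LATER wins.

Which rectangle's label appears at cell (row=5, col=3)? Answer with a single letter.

Answer: E

Derivation:
Check cell (5,3):
  A: rows 0-2 cols 0-1 -> outside (row miss)
  B: rows 2-3 cols 1-3 -> outside (row miss)
  C: rows 0-5 cols 3-5 z=6 -> covers; best now C (z=6)
  D: rows 4-5 cols 1-2 -> outside (col miss)
  E: rows 2-5 cols 2-4 z=4 -> covers; best now E (z=4)
Winner: E at z=4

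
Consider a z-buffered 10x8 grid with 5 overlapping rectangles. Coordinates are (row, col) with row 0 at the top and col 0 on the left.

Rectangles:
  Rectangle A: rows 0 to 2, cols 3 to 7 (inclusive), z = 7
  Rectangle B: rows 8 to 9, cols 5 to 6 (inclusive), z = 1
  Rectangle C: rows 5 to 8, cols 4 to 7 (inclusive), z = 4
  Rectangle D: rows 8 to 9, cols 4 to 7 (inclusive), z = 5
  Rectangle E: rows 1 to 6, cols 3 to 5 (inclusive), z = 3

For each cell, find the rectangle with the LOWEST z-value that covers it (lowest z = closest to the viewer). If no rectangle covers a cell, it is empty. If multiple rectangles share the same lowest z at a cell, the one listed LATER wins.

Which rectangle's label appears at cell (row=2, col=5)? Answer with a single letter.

Check cell (2,5):
  A: rows 0-2 cols 3-7 z=7 -> covers; best now A (z=7)
  B: rows 8-9 cols 5-6 -> outside (row miss)
  C: rows 5-8 cols 4-7 -> outside (row miss)
  D: rows 8-9 cols 4-7 -> outside (row miss)
  E: rows 1-6 cols 3-5 z=3 -> covers; best now E (z=3)
Winner: E at z=3

Answer: E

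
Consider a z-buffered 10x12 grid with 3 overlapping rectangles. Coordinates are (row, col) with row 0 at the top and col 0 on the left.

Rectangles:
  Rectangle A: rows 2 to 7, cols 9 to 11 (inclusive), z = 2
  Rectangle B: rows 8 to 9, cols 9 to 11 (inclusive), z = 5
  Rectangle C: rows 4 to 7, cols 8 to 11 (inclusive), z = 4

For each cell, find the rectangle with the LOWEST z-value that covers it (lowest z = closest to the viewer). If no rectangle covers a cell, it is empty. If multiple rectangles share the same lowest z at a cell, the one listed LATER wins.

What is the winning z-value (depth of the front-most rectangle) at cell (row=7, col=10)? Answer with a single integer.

Answer: 2

Derivation:
Check cell (7,10):
  A: rows 2-7 cols 9-11 z=2 -> covers; best now A (z=2)
  B: rows 8-9 cols 9-11 -> outside (row miss)
  C: rows 4-7 cols 8-11 z=4 -> covers; best now A (z=2)
Winner: A at z=2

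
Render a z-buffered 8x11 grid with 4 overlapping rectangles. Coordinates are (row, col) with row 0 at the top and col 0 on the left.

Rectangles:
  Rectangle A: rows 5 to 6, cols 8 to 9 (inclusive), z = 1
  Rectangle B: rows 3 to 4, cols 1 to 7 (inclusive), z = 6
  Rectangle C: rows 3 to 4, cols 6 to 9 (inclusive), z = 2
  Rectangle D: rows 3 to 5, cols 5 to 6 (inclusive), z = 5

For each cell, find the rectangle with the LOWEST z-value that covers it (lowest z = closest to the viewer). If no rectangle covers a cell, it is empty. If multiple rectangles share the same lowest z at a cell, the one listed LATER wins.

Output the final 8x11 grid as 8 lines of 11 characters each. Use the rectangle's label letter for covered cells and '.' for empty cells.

...........
...........
...........
.BBBBDCCCC.
.BBBBDCCCC.
.....DD.AA.
........AA.
...........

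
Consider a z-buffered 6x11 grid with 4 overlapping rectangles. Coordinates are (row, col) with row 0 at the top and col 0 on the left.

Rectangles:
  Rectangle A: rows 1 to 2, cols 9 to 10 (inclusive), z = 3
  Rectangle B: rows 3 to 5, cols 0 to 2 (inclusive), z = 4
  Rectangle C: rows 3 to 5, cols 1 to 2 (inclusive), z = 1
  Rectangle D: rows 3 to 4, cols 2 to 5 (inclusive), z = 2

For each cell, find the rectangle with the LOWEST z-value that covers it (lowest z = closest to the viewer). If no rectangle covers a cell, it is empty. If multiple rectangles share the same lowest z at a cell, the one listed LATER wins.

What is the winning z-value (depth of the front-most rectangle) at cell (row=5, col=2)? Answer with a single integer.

Answer: 1

Derivation:
Check cell (5,2):
  A: rows 1-2 cols 9-10 -> outside (row miss)
  B: rows 3-5 cols 0-2 z=4 -> covers; best now B (z=4)
  C: rows 3-5 cols 1-2 z=1 -> covers; best now C (z=1)
  D: rows 3-4 cols 2-5 -> outside (row miss)
Winner: C at z=1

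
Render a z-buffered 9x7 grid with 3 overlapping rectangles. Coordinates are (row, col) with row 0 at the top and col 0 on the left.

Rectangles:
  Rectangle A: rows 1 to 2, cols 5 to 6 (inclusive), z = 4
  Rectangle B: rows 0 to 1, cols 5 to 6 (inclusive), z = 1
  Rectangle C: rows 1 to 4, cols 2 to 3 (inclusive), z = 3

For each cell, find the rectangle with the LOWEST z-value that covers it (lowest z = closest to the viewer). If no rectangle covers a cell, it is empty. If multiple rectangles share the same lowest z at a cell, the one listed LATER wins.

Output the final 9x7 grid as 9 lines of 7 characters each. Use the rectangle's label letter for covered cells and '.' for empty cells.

.....BB
..CC.BB
..CC.AA
..CC...
..CC...
.......
.......
.......
.......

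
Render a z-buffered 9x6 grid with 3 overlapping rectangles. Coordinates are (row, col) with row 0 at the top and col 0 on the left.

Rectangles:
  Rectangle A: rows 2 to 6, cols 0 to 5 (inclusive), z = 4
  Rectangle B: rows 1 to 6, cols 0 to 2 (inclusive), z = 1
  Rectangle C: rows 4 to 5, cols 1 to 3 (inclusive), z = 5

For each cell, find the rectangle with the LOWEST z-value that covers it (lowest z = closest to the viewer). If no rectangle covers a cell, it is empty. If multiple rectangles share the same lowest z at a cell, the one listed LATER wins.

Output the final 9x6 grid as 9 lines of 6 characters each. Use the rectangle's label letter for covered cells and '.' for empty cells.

......
BBB...
BBBAAA
BBBAAA
BBBAAA
BBBAAA
BBBAAA
......
......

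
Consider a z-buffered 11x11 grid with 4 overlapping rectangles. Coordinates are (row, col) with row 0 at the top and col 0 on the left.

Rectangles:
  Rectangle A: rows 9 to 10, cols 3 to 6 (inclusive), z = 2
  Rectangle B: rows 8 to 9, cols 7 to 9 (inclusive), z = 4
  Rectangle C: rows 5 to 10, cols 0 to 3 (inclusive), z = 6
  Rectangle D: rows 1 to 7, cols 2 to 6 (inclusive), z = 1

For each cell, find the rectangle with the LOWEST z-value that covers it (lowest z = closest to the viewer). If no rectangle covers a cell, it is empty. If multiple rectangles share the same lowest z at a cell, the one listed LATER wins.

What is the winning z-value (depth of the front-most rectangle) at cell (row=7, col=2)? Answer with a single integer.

Answer: 1

Derivation:
Check cell (7,2):
  A: rows 9-10 cols 3-6 -> outside (row miss)
  B: rows 8-9 cols 7-9 -> outside (row miss)
  C: rows 5-10 cols 0-3 z=6 -> covers; best now C (z=6)
  D: rows 1-7 cols 2-6 z=1 -> covers; best now D (z=1)
Winner: D at z=1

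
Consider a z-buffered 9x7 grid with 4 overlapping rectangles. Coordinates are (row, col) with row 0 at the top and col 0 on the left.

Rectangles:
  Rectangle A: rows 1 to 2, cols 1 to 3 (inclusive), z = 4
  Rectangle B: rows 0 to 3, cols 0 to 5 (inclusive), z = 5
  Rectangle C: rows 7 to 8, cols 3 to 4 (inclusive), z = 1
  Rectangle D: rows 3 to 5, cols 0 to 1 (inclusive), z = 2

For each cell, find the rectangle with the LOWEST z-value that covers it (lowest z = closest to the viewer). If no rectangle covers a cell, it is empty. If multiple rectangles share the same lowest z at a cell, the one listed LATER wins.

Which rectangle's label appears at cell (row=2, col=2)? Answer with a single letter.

Answer: A

Derivation:
Check cell (2,2):
  A: rows 1-2 cols 1-3 z=4 -> covers; best now A (z=4)
  B: rows 0-3 cols 0-5 z=5 -> covers; best now A (z=4)
  C: rows 7-8 cols 3-4 -> outside (row miss)
  D: rows 3-5 cols 0-1 -> outside (row miss)
Winner: A at z=4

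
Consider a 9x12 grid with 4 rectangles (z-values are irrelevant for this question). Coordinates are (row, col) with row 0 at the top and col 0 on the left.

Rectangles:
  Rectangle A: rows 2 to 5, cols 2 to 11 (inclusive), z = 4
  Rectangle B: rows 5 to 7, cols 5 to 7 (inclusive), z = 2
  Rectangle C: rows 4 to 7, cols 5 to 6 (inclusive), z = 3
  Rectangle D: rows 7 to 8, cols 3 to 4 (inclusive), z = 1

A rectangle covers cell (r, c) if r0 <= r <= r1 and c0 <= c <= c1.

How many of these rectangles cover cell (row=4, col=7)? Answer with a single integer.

Check cell (4,7):
  A: rows 2-5 cols 2-11 -> covers
  B: rows 5-7 cols 5-7 -> outside (row miss)
  C: rows 4-7 cols 5-6 -> outside (col miss)
  D: rows 7-8 cols 3-4 -> outside (row miss)
Count covering = 1

Answer: 1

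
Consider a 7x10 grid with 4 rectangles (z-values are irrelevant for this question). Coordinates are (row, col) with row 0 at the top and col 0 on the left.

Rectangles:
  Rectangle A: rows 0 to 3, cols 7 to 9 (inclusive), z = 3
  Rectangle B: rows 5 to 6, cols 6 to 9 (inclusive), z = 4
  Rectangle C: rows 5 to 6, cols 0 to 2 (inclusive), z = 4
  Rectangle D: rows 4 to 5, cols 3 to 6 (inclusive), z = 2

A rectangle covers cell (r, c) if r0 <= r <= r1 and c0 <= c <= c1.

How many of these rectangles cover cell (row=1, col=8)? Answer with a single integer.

Check cell (1,8):
  A: rows 0-3 cols 7-9 -> covers
  B: rows 5-6 cols 6-9 -> outside (row miss)
  C: rows 5-6 cols 0-2 -> outside (row miss)
  D: rows 4-5 cols 3-6 -> outside (row miss)
Count covering = 1

Answer: 1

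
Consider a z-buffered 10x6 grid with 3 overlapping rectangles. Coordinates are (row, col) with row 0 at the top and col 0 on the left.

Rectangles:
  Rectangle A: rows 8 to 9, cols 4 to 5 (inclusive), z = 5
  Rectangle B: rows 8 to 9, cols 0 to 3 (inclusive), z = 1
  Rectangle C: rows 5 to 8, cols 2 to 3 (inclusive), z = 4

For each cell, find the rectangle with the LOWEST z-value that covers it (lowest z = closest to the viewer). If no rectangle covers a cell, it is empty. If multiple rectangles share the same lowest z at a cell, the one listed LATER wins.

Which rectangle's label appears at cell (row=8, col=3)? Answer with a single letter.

Answer: B

Derivation:
Check cell (8,3):
  A: rows 8-9 cols 4-5 -> outside (col miss)
  B: rows 8-9 cols 0-3 z=1 -> covers; best now B (z=1)
  C: rows 5-8 cols 2-3 z=4 -> covers; best now B (z=1)
Winner: B at z=1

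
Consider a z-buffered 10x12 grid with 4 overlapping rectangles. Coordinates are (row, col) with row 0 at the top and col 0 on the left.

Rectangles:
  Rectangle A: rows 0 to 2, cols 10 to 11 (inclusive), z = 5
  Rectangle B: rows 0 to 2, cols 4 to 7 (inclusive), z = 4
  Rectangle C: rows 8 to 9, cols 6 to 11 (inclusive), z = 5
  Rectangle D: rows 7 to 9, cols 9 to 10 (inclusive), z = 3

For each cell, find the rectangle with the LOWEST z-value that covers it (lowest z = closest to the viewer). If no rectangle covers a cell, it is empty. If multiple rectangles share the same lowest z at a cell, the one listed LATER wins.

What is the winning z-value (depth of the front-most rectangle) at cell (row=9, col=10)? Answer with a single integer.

Check cell (9,10):
  A: rows 0-2 cols 10-11 -> outside (row miss)
  B: rows 0-2 cols 4-7 -> outside (row miss)
  C: rows 8-9 cols 6-11 z=5 -> covers; best now C (z=5)
  D: rows 7-9 cols 9-10 z=3 -> covers; best now D (z=3)
Winner: D at z=3

Answer: 3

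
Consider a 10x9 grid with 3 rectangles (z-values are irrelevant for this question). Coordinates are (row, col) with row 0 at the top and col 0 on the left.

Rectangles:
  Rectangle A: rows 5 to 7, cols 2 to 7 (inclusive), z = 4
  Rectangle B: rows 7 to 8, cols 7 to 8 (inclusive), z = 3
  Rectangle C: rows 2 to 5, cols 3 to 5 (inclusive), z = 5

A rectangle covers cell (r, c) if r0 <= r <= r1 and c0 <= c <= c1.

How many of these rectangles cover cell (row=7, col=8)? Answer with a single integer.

Answer: 1

Derivation:
Check cell (7,8):
  A: rows 5-7 cols 2-7 -> outside (col miss)
  B: rows 7-8 cols 7-8 -> covers
  C: rows 2-5 cols 3-5 -> outside (row miss)
Count covering = 1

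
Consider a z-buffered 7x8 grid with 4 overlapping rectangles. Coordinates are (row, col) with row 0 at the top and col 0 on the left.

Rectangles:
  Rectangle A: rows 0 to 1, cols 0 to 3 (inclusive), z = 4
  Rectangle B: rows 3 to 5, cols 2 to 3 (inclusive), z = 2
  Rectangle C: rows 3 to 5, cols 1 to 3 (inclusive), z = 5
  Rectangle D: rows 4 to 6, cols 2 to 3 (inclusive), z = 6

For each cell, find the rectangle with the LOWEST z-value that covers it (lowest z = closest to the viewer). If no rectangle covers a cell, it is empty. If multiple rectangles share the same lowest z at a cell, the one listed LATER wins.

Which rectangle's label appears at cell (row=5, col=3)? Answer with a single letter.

Check cell (5,3):
  A: rows 0-1 cols 0-3 -> outside (row miss)
  B: rows 3-5 cols 2-3 z=2 -> covers; best now B (z=2)
  C: rows 3-5 cols 1-3 z=5 -> covers; best now B (z=2)
  D: rows 4-6 cols 2-3 z=6 -> covers; best now B (z=2)
Winner: B at z=2

Answer: B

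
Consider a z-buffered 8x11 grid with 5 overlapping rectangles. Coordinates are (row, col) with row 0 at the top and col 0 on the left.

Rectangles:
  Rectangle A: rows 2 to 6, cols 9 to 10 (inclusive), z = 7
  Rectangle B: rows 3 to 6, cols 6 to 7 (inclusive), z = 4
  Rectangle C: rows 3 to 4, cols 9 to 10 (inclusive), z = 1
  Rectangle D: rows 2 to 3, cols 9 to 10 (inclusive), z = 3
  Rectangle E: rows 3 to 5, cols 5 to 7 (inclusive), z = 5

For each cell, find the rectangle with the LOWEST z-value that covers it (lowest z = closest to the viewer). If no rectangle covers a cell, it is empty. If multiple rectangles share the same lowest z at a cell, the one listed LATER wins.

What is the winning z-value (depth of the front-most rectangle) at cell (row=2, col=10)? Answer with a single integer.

Check cell (2,10):
  A: rows 2-6 cols 9-10 z=7 -> covers; best now A (z=7)
  B: rows 3-6 cols 6-7 -> outside (row miss)
  C: rows 3-4 cols 9-10 -> outside (row miss)
  D: rows 2-3 cols 9-10 z=3 -> covers; best now D (z=3)
  E: rows 3-5 cols 5-7 -> outside (row miss)
Winner: D at z=3

Answer: 3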